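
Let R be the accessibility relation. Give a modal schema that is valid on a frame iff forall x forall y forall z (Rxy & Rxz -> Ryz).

The condition is the Euclidean property. The 5 schema ◇q → □◇q defines it.
Suppose ◇q→□◇q is valid. Take Rxy, Rxz and set V(q)={y}. Then ◇q at x, so □◇q at x, so ◇q at z, so some w with Rzw has q; w=y, i.e. Rzy. By symmetry of the argument, Ryz.

◇q → □◇q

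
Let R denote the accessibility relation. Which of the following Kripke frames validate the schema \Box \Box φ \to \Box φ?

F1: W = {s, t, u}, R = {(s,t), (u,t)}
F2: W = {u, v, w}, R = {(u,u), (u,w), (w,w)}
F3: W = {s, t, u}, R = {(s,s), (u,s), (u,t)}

Frame correspondent (Sahlqvist): \forall x \forall y (Rxy \to \exists z (Rxz \wedge Rzy)) — i.e. density.
F1: fails — Rut but no z with Ruz and Rzt.
F2: holds.
F3: fails — Rut but no z with Ruz and Rzt.
Valid on: F2.

F2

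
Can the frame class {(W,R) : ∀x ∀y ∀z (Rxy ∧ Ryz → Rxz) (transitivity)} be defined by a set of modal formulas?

Yes: it is transitivity, defined by the 4 schema □q → □□q.
Suppose □q→□□q is valid. Take Rxy, Ryz and set V(q)={w : Rxw}. Then □q at x, so □□q at x, so □q at y, so q at z, i.e. Rxz.

Yes — defined by □q → □□q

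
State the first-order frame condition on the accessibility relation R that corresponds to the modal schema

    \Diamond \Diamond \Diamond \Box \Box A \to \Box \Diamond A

\forall x \forall y \forall z ((x R^3 y \wedge xRz) \to \exists w (y R^2 w \wedge zRw))

This is a Sahlqvist (Geach-type) schema ◇^3□^2A → □^1◇^1A.
Minimal-valuation argument: fix x; take any y with xR^3y and any z with xR^1z. Set V(A) to the set of worlds R-reachable from y in exactly 2 steps. Then □^2A holds at y, so the antecedent holds at x; validity forces ◇^1A at z, giving a w with zR^1w and yR^2w.
First-order correspondent: \forall x \forall y \forall z ((x R^3 y \wedge xRz) \to \exists w (y R^2 w \wedge zRw)).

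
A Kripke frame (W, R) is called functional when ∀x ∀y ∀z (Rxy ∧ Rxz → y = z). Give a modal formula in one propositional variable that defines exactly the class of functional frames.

◇s → □s

The condition is partial functionality. The CD schema ◇s → □s defines it.
Suppose ◇s→□s is valid. Take Rxy, Rxz and set V(s)={y}. Then ◇s at x, so □s at x, so s at z, i.e. z=y.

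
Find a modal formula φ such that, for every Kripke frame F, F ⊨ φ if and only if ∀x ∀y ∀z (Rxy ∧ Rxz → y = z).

◇p → □p

The condition is partial functionality. The CD schema ◇p → □p defines it.
Suppose ◇p→□p is valid. Take Rxy, Rxz and set V(p)={y}. Then ◇p at x, so □p at x, so p at z, i.e. z=y.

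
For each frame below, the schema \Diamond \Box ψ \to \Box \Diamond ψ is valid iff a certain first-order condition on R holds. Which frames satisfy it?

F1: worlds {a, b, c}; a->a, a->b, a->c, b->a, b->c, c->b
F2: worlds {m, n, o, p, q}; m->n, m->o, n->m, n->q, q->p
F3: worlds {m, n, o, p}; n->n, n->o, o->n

The schema corresponds to convergence: \forall x \forall y \forall z (Rxy \wedge Rxz \to \exists w (Ryw \wedge Rzw)).
F1: fails — Rab and Rac but b and c have no common successor.
F2: fails — Rmo and Rmo but o and o have no common successor.
F3: satisfies the condition.
Valid on: F3.

F3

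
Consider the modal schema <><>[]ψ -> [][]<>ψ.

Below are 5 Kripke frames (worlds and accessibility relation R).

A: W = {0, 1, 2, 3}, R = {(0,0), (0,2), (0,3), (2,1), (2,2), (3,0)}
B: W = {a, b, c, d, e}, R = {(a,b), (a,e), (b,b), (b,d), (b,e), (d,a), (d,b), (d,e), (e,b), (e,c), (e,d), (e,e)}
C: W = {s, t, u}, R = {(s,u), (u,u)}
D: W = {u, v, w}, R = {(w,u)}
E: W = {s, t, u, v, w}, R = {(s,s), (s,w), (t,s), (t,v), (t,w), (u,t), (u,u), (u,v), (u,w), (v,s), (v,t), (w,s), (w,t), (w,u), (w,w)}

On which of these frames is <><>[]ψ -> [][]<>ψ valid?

Frame correspondent (Sahlqvist): forall x forall y forall z ((x R^2 y & x R^2 z) -> exists w (yRw & zRw)) — i.e. a generalized confluence (Geach) condition.
A: fails — 0R²0, 0R²1 but no w with 0Rw and 1Rw.
B: fails — aR²b, aR²c but no w with bRw and cRw.
C: ✓.
D: ✓.
E: ✓.
Valid on: C, D, E.

C, D, E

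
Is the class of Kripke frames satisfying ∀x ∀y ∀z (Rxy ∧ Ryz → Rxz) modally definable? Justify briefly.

This is a Sahlqvist condition; the 4 axiom □q → □□q defines it.
Suppose □q→□□q is valid. Take Rxy, Ryz and set V(q)={w : Rxw}. Then □q at x, so □□q at x, so □q at y, so q at z, i.e. Rxz.

Definable; □q → □□q defines it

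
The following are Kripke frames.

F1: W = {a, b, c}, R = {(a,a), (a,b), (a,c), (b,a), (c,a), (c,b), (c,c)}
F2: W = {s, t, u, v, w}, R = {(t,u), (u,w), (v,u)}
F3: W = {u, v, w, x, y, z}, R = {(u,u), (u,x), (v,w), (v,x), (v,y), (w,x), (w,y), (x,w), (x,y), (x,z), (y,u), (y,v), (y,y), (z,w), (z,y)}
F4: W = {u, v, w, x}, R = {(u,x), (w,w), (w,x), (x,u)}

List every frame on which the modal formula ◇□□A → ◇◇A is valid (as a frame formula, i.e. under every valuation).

F1, F3

This is the axiom for a generalized confluence (Geach) condition; its first-order frame correspondent is ∀x ∀y (xRy → ∃w (yR²w ∧ xR²w)).
F1: holds.
F2: fails — tRu but no w* with uR²w* and tR²w*.
F3: holds.
F4: fails — uRx but no t with xR²t and uR²t.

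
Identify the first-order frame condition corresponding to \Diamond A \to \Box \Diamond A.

The Euclidean property

Suppose ◇A→□◇A is valid. Take Rxy, Rxz and set V(A)={y}. Then ◇A at x, so □◇A at x, so ◇A at z, so some w with Rzw has A; w=y, i.e. Rzy. By symmetry of the argument, Ryz.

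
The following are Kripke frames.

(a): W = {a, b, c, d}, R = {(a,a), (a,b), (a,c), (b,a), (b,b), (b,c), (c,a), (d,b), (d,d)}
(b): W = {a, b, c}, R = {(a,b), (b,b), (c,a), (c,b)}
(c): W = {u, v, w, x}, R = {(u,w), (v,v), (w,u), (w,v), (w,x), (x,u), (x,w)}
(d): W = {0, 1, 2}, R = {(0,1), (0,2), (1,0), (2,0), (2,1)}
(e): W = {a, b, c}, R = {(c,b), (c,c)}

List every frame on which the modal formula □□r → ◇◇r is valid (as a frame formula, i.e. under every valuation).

(a), (b), (c), (d)

Frame correspondent (Sahlqvist): ∀x ∃w (xR²w ∧ xR²w) — i.e. a generalized confluence (Geach) condition.
(a): satisfies the condition.
(b): satisfies the condition.
(c): satisfies the condition.
(d): satisfies the condition.
(e): fails — at a but no w with aR²w and aR²w.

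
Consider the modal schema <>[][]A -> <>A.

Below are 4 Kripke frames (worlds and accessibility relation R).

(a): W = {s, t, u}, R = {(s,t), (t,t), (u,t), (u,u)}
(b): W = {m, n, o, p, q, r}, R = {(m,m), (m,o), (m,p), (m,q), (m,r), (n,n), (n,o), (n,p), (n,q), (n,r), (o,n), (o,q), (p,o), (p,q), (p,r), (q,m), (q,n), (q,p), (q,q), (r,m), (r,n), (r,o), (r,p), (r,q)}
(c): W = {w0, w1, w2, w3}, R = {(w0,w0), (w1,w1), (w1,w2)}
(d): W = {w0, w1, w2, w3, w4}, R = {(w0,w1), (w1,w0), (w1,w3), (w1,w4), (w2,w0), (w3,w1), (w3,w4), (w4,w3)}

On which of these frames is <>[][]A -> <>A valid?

Frame correspondent (Sahlqvist): forall x forall y (xRy -> exists w (y R^2 w & xRw)) — i.e. a generalized confluence (Geach) condition.
(a): condition met.
(b): condition met.
(c): fails — w1Rw2 but no w with w2R²w and w1Rw.
(d): condition met.

(a), (b), (d)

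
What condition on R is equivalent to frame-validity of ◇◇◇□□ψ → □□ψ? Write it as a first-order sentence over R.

∀x ∀y ∀z ((xR³y ∧ xR²z) → ∃w (yR²w ∧ z = w))

This is a Sahlqvist (Geach-type) schema ◇^3□^2ψ → □^2◇^0ψ.
Minimal-valuation argument: fix x; take any y with xR^3y and any z with xR^2z. Set V(ψ) to the set of worlds R-reachable from y in exactly 2 steps. Then □^2ψ holds at y, so the antecedent holds at x; validity forces ◇^0ψ at z, giving a w with zR^0w and yR^2w.
First-order correspondent: ∀x ∀y ∀z ((xR³y ∧ xR²z) → ∃w (yR²w ∧ z = w)).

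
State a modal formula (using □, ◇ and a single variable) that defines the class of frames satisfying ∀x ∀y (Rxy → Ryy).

□(□s → s)

A defining formula is □(□s → s) (the T□ axiom).
Suppose □(□s→s) is valid. Take Rxy and set V(s)={w : Ryw}. Then at y, □s holds; since □(□s→s) at x, □s→s at y, so s at y, i.e. Ryy.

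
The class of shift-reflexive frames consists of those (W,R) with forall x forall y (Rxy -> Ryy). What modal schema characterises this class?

This is shift-reflexivity; the standard corresponding axiom is T□: □(□q → q).
Suppose □(□q→q) is valid. Take Rxy and set V(q)={w : Ryw}. Then at y, □q holds; since □(□q→q) at x, □q→q at y, so q at y, i.e. Ryy.

□(□q → q)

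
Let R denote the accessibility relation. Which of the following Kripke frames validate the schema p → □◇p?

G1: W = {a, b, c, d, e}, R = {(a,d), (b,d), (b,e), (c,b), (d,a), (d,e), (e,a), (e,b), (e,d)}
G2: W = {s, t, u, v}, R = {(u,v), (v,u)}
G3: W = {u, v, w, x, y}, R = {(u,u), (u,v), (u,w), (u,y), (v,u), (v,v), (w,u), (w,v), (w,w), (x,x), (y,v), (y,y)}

G2

Frame correspondent (Sahlqvist): ∀x ∀y (Rxy → Ryx) — i.e. symmetry.
G1: fails — Rea but not Rae.
G2: condition met.
G3: fails — Ruy but not Ryu.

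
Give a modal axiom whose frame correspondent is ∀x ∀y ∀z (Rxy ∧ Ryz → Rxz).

The condition is transitivity. The 4 schema □p → □□p defines it.
Suppose □p→□□p is valid. Take Rxy, Ryz and set V(p)={w : Rxw}. Then □p at x, so □□p at x, so □p at y, so p at z, i.e. Rxz.

□p → □□p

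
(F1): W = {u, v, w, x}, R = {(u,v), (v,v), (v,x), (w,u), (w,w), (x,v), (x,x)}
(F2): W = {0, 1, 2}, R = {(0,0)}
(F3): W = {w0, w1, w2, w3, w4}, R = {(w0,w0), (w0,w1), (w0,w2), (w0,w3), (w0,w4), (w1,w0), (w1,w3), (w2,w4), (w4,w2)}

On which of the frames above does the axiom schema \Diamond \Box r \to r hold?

Frame correspondent (Sahlqvist): \forall x \forall y (Rxy \to Ryx) — i.e. symmetry.
(F1): fails — Ruv but not Rvu.
(F2): holds.
(F3): fails — Rw0w4 but not Rw4w0.

(F2)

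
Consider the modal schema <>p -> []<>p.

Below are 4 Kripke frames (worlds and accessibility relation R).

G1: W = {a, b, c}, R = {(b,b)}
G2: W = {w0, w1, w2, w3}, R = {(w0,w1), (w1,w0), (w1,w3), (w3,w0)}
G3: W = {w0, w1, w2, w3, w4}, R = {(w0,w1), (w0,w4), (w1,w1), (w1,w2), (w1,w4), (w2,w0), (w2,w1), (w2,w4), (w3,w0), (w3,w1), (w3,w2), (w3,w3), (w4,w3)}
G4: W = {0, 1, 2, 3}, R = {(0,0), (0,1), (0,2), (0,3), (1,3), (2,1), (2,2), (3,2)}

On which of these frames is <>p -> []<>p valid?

G1

The schema corresponds to the Euclidean property: forall x forall y forall z (Rxy & Rxz -> Ryz).
G1: condition met.
G2: fails — Rw0w1 and Rw0w1 but not Rw1w1.
G3: fails — Rw0w4 and Rw0w4 but not Rw4w4.
G4: fails — R02 and R00 but not R20.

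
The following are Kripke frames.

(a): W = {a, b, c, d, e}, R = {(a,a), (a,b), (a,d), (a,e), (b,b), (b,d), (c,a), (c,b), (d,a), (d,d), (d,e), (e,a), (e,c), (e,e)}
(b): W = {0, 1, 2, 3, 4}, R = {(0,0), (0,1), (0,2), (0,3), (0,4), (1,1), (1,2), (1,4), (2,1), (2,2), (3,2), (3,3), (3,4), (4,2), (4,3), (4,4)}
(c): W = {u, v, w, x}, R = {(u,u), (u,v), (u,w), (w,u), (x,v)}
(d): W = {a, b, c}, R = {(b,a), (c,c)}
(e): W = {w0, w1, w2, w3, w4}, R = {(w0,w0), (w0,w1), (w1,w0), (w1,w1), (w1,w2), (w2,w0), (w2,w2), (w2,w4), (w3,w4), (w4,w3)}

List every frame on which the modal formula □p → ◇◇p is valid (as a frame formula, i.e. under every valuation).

Frame correspondent (Sahlqvist): ∀x ∃w (xRw ∧ xR²w) — i.e. a generalized confluence (Geach) condition.
(a): condition met.
(b): condition met.
(c): fails — at v but no t with vRt and vR²t.
(d): fails — at a but no w with aRw and aR²w.
(e): fails — at w3 but no w with w3Rw and w3R²w.
Valid on: (a), (b).

(a), (b)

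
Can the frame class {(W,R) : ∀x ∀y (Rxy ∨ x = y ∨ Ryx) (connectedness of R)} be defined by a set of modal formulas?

If a class were modally definable it would be closed under disjoint unions (Goldblatt–Thomason).
Take 4 disjoint single-world reflexive frames: each is trivially connected, but their disjoint union has 4 worlds with no edge between distinct components, so it is not connected.
Hence connectedness of R is not modally definable.

No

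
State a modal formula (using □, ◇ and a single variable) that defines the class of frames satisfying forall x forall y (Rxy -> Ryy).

A defining formula is □(□p → p) (the T□ axiom).
Suppose □(□p→p) is valid. Take Rxy and set V(p)={w : Ryw}. Then at y, □p holds; since □(□p→p) at x, □p→p at y, so p at y, i.e. Ryy.

□(□p → p)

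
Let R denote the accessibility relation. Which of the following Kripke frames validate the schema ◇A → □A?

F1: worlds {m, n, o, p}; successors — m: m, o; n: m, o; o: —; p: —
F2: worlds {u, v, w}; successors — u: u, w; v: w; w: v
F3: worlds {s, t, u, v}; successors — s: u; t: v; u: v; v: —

F3

Frame correspondent (Sahlqvist): ∀x ∀y ∀z (Rxy ∧ Rxz → y = z) — i.e. partial functionality.
F1: fails — m sees both m and o.
F2: fails — u sees both u and w.
F3: holds.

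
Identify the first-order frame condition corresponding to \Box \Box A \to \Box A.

This schema is the C4 axiom.
Its frame correspondent is density — \forall x \forall y (Rxy \to \exists z (Rxz \wedge Rzy)).

Density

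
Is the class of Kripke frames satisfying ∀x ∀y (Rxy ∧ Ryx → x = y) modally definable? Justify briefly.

Any modally definable frame class is closed under surjective bounded morphisms.
The 8-cycle (worlds w0,w1,w2,w3,w4,w5,w6,w7 with w0→w1→w2→w3→w4→w5→w6→w7→w0) is antisymmetric. Sending even-indexed worlds to a and odd-indexed worlds to b is a surjective bounded morphism onto the two-world frame with a↔b, which is not antisymmetric.
So no modal formula (or set of formulas) defines exactly the antisymmetric frames.

No — not modally definable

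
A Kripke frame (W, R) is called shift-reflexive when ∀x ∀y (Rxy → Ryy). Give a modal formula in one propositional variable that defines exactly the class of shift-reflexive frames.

□(□s → s)

A defining formula is □(□s → s) (the T□ axiom).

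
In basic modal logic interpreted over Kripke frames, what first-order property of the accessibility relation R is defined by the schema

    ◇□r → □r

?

the Euclidean property

This is frame-equivalent to ◇r → □◇r (substitute ¬r for r and contrapose).
Suppose ◇r→□◇r is valid. Take Rxy, Rxz and set V(r)={y}. Then ◇r at x, so □◇r at x, so ◇r at z, so some w with Rzw has r; w=y, i.e. Rzy. By symmetry of the argument, Ryz.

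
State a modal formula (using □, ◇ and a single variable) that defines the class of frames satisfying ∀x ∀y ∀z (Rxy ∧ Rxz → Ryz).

A defining formula is ◇ψ → □◇ψ (the 5 axiom).

◇ψ → □◇ψ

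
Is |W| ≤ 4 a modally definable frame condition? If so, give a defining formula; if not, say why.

No

Any modally definable frame class is closed under disjoint unions.
Any modal formula valid on each of 5 disjoint one-world frames is valid on their disjoint union (validity is preserved under disjoint unions). Each one-world frame has |W|=1≤4, but the union has |W|=5.
So the class is not modally definable.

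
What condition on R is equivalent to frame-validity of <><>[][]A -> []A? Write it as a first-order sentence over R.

This is a Sahlqvist (Geach-type) schema ◇^2□^2A → □^1◇^0A.
Minimal-valuation argument: fix x; take any y with xR^2y and any z with xR^1z. Set V(A) to the set of worlds R-reachable from y in exactly 2 steps. Then □^2A holds at y, so the antecedent holds at x; validity forces ◇^0A at z, giving a w with zR^0w and yR^2w.
First-order correspondent: forall x forall y forall z ((x R^2 y & xRz) -> exists w (y R^2 w & z = w)).

forall x forall y forall z ((x R^2 y & xRz) -> exists w (y R^2 w & z = w))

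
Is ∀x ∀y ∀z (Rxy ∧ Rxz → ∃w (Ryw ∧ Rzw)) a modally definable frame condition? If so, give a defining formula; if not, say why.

Yes, by ◇□q → □◇q

Yes: it is convergence, defined by the .2 schema ◇□q → □◇q.
Suppose ◇□q→□◇q is valid. Take Rxy, Rxz and set V(q)={w : Ryw}. Then □q at y so ◇□q at x, so □◇q at x, so ◇q at z, giving w with Rzw and Ryw.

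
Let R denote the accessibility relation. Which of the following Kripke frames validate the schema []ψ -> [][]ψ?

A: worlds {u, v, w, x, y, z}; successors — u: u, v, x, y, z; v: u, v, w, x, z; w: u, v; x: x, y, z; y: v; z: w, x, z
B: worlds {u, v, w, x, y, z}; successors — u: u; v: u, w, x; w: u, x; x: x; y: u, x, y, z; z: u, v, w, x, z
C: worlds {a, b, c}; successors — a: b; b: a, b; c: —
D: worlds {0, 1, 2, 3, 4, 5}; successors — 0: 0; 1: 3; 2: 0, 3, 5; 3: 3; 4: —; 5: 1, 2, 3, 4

none

Frame correspondent (Sahlqvist): forall x forall y forall z (Rxy & Ryz -> Rxz) — i.e. transitivity.
A: fails — Ruv and Rvw but not Ruw.
B: fails — Ryz and Rzw but not Ryw.
C: fails — Rab and Rba but not Raa.
D: fails — R25 and R54 but not R24.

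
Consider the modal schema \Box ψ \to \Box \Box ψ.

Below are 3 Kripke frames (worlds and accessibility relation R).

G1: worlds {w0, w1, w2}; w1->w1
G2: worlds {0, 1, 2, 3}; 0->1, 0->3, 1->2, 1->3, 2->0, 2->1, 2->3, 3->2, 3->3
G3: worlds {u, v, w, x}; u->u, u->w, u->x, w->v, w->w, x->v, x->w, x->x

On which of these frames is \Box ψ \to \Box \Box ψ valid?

G1

The schema corresponds to transitivity: \forall x \forall y \forall z (Rxy \wedge Ryz \to Rxz).
G1: satisfies the condition.
G2: fails — R32 and R20 but not R30.
G3: fails — Ruw and Rwv but not Ruv.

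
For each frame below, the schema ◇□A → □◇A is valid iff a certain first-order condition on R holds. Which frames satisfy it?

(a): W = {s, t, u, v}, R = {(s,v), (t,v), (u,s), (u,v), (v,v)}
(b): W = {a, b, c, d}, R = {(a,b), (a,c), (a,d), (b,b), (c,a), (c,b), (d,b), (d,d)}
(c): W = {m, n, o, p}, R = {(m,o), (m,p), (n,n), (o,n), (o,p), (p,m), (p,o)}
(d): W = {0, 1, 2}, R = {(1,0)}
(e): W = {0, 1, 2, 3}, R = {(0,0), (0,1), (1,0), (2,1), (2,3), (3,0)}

(a), (b), (e)

This is the axiom for convergence; its first-order frame correspondent is ∀x ∀y ∀z (Rxy ∧ Rxz → ∃w (Ryw ∧ Rzw)).
(a): condition met.
(b): condition met.
(c): fails — Rmo and Rmp but o and p have no common successor.
(d): fails — R10 and R10 but 0 and 0 have no common successor.
(e): condition met.
Valid on: (a), (b), (e).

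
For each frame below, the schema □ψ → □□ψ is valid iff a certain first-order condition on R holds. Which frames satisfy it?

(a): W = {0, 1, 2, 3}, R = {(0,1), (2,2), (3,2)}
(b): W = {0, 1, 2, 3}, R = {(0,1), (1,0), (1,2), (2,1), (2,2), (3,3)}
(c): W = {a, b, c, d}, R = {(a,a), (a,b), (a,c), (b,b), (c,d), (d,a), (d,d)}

(a)

The schema corresponds to transitivity: ∀x ∀y ∀z (Rxy ∧ Ryz → Rxz).
(a): satisfies the condition.
(b): fails — R10 and R01 but not R11.
(c): fails — Rcd and Rda but not Rca.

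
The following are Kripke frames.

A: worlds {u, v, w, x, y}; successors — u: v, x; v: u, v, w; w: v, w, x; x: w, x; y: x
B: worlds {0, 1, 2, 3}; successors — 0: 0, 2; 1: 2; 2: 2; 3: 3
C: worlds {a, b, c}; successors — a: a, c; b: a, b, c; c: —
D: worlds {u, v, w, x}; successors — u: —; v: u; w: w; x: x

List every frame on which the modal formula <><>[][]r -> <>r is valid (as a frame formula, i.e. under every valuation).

This is the axiom for a generalized confluence (Geach) condition; its first-order frame correspondent is forall x forall y (x R^2 y -> exists w (y R^2 w & xRw)).
A: ✓.
B: ✓.
C: fails — aR²c but no w with cR²w and aRw.
D: ✓.

A, B, D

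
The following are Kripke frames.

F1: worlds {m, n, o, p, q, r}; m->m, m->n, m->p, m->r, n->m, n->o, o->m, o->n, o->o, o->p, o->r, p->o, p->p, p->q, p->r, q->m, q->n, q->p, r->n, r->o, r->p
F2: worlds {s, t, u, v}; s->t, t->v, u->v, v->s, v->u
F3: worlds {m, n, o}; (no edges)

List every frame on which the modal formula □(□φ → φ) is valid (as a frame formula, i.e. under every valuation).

F3

The schema corresponds to shift-reflexivity: ∀x ∀y (Rxy → Ryy).
F1: fails — Ron but not Rnn.
F2: fails — Ruv but not Rvv.
F3: condition met.
Valid on: F3.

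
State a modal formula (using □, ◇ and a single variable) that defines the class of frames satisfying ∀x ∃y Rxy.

The condition is seriality. The D schema □p → ◇p defines it.
Suppose □p→◇p is valid. At any x set V(p)=W. Then □p at x, so ◇p at x, so x has a successor.

□p → ◇p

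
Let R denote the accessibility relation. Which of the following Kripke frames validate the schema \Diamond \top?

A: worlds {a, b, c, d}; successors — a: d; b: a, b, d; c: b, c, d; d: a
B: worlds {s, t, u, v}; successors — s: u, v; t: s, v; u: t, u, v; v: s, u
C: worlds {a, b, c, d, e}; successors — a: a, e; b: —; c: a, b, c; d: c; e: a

A, B

The schema corresponds to seriality: \forall x \exists y Rxy.
A: ✓.
B: ✓.
C: fails — world b has no successor.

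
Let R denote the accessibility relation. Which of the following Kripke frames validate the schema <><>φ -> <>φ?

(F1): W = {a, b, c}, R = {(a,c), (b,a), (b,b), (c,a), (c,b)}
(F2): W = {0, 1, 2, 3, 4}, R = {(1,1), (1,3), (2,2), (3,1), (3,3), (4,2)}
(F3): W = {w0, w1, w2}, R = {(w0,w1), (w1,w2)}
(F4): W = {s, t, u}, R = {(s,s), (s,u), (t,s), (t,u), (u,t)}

The schema corresponds to transitivity: forall x forall y forall z (Rxy & Ryz -> Rxz).
(F1): fails — Rba and Rac but not Rbc.
(F2): satisfies the condition.
(F3): fails — Rw0w1 and Rw1w2 but not Rw0w2.
(F4): fails — Rut and Rts but not Rus.
Valid on: (F2).

(F2)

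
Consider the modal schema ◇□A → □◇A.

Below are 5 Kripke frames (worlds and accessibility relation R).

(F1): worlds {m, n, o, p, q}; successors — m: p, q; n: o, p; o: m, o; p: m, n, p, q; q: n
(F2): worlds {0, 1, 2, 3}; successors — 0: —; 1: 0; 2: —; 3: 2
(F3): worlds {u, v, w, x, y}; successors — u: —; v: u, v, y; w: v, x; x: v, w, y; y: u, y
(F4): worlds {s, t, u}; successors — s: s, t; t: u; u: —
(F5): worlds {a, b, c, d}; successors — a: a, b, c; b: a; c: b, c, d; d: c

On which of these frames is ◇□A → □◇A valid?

The schema corresponds to convergence: ∀x ∀y ∀z (Rxy ∧ Rxz → ∃w (Ryw ∧ Rzw)).
(F1): fails — Rom and Roo but m and o have no common successor.
(F2): fails — R10 and R10 but 0 and 0 have no common successor.
(F3): fails — Rvv and Rvu but v and u have no common successor.
(F4): fails — Rss and Rst but s and t have no common successor.
(F5): fails — Rab and Rac but b and c have no common successor.

none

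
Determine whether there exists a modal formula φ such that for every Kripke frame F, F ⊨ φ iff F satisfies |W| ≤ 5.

Not definable by any modal formula

If a class were modally definable it would be closed under disjoint unions (Goldblatt–Thomason).
Any modal formula valid on each of 6 disjoint one-world frames is valid on their disjoint union (validity is preserved under disjoint unions). Each one-world frame has |W|=1≤5, but the union has |W|=6.
So the class is not modally definable.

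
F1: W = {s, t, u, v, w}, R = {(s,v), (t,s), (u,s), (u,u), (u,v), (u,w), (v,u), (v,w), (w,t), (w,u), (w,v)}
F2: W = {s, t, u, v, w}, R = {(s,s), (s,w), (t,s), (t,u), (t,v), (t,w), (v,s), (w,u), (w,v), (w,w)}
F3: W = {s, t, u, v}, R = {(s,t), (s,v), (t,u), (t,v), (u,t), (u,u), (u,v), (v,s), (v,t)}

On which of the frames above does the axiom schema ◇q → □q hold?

Frame correspondent (Sahlqvist): ∀x ∀y ∀z (Rxy ∧ Rxz → y = z) — i.e. partial functionality.
F1: fails — u sees both s and u.
F2: fails — s sees both s and w.
F3: fails — s sees both t and v.
Valid on no frame.

none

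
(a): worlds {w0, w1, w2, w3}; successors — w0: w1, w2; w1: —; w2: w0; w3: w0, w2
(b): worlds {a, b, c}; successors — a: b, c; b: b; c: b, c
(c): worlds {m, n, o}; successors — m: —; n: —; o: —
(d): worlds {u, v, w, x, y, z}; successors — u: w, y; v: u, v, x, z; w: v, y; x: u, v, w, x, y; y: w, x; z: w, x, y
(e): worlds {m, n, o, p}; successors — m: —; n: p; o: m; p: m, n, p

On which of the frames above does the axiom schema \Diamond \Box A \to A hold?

The schema corresponds to symmetry: \forall x \forall y (Rxy \to Ryx).
(a): fails — Rw3w2 but not Rw2w3.
(b): fails — Rab but not Rba.
(c): satisfies the condition.
(d): fails — Rxw but not Rwx.
(e): fails — Rom but not Rmo.
Valid on: (c).

(c)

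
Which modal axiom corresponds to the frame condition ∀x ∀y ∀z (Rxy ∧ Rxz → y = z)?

This is partial functionality; the standard corresponding axiom is CD: ◇q → □q.
Suppose ◇q→□q is valid. Take Rxy, Rxz and set V(q)={y}. Then ◇q at x, so □q at x, so q at z, i.e. z=y.

◇q → □q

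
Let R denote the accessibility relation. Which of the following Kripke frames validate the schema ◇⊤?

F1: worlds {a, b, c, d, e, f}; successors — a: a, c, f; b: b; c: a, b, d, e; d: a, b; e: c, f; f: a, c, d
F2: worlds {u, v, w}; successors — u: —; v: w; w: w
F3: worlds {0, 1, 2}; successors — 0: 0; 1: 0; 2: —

F1

Frame correspondent (Sahlqvist): ∀x ∃y Rxy — i.e. seriality.
F1: ✓.
F2: fails — world u has no successor.
F3: fails — world 2 has no successor.
Valid on: F1.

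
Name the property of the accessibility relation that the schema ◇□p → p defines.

This is frame-equivalent to p → □◇p (substitute ¬p for p and contrapose).
Suppose p→□◇p is valid. Take Rxy and set V(p)={x}. Then p at x, so □◇p at x, so ◇p at y, so some z with Ryz has p; z=x, i.e. Ryx.

Symmetry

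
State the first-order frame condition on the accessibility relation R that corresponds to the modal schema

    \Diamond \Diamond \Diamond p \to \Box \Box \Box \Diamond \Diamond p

\forall x \forall y \forall z ((x R^3 y \wedge x R^3 z) \to \exists w (y = w \wedge z R^2 w))

This is a Sahlqvist (Geach-type) schema ◇^3□^0p → □^3◇^2p.
First-order correspondent: \forall x \forall y \forall z ((x R^3 y \wedge x R^3 z) \to \exists w (y = w \wedge z R^2 w)).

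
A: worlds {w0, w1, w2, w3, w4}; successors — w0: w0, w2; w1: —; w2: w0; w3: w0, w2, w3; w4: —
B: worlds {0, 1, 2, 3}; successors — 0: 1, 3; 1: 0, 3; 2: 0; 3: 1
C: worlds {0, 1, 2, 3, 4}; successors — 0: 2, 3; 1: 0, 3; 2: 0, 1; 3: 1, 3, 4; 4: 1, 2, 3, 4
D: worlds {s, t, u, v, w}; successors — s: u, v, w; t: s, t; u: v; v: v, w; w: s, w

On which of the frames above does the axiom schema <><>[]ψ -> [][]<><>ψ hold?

A, C

Frame correspondent (Sahlqvist): forall x forall y forall z ((x R^2 y & x R^2 z) -> exists w (yRw & z R^2 w)) — i.e. a generalized confluence (Geach) condition.
A: condition met.
B: fails — 0R²3, 0R²3 but no w with 3Rw and 3R²w.
C: condition met.
D: fails — tR²t, tR²u but no w* with tRw* and uR²w*.
Valid on: A, C.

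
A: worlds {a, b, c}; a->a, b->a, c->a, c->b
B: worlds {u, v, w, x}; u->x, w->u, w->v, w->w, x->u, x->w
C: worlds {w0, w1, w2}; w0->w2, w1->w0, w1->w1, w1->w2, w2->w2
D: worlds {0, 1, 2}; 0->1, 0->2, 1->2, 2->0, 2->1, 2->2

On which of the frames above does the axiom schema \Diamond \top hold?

A, C, D

This is the axiom for seriality; its first-order frame correspondent is \forall x \exists y Rxy.
A: holds.
B: fails — world v has no successor.
C: holds.
D: holds.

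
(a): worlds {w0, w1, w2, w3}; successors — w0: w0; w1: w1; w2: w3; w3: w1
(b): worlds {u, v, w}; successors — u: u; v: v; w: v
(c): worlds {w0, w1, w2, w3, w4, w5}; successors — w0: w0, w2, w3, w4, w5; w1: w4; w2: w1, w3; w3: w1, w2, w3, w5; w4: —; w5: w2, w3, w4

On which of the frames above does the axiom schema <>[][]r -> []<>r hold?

(a), (b)

This is the axiom for a generalized confluence (Geach) condition; its first-order frame correspondent is forall x forall y forall z ((xRy & xRz) -> exists w (y R^2 w & zRw)).
(a): holds.
(b): holds.
(c): fails — w0Rw0, w0Rw4 but no w with w0R²w and w4Rw.
Valid on: (a), (b).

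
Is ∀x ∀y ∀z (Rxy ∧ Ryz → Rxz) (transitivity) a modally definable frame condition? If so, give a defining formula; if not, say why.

The condition is transitivity. A defining modal formula is □r → □□r.
Suppose □r→□□r is valid. Take Rxy, Ryz and set V(r)={w : Rxw}. Then □r at x, so □□r at x, so □r at y, so r at z, i.e. Rxz.

Yes, by □r → □□r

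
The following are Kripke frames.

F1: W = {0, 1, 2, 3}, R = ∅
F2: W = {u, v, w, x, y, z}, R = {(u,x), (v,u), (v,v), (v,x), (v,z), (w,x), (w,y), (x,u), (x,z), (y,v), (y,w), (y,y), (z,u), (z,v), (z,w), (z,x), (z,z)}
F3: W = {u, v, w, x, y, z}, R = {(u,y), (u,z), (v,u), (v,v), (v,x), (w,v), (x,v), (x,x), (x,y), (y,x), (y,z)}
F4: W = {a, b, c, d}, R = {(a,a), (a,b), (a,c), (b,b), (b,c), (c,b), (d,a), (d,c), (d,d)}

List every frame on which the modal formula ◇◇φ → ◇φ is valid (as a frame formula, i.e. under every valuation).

F1

This is the axiom for transitivity; its first-order frame correspondent is ∀x ∀y ∀z (Rxy ∧ Ryz → Rxz).
F1: satisfies the condition.
F2: fails — Rvz and Rzw but not Rvw.
F3: fails — Ryx and Rxy but not Ryy.
F4: fails — Rdc and Rcb but not Rdb.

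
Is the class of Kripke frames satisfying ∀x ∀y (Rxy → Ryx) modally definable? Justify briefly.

Yes — defined by p → □◇p

Yes: it is symmetry, defined by the B schema p → □◇p.
Suppose p→□◇p is valid. Take Rxy and set V(p)={x}. Then p at x, so □◇p at x, so ◇p at y, so some z with Ryz has p; z=x, i.e. Ryx.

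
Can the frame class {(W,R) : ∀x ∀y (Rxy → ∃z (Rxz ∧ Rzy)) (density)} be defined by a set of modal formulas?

This is a Sahlqvist condition; the C4 axiom □□q → □q defines it.

Definable; □□q → □q defines it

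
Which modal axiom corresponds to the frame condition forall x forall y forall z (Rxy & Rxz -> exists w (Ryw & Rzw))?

This is convergence; the standard corresponding axiom is .2: ◇□p → □◇p.
Suppose ◇□p→□◇p is valid. Take Rxy, Rxz and set V(p)={w : Ryw}. Then □p at y so ◇□p at x, so □◇p at x, so ◇p at z, giving w with Rzw and Ryw.

◇□p → □◇p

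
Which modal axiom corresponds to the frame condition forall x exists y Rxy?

□s → ◇s

A defining formula is □s → ◇s (the D axiom).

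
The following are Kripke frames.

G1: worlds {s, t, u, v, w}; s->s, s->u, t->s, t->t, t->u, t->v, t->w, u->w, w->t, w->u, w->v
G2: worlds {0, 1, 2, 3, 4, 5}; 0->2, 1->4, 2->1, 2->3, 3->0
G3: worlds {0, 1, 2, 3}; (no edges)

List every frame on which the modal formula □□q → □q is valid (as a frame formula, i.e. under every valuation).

G3

Frame correspondent (Sahlqvist): ∀x ∀y (Rxy → ∃z (Rxz ∧ Rzy)) — i.e. density.
G1: fails — Ruw but no z with Ruz and Rzw.
G2: fails — R02 but no z with R0z and Rz2.
G3: holds.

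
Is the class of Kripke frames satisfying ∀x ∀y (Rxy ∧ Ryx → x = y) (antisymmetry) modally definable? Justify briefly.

Not modally definable

If a class were modally definable it would be closed under surjective bounded morphisms (Goldblatt–Thomason).
The 4-cycle (worlds s,t,u,v with s→t→u→v→s) is antisymmetric. Sending even-indexed worlds to • and odd-indexed worlds to ∘ is a surjective bounded morphism onto the two-world frame with •↔∘, which is not antisymmetric.
Hence antisymmetry is not modally definable.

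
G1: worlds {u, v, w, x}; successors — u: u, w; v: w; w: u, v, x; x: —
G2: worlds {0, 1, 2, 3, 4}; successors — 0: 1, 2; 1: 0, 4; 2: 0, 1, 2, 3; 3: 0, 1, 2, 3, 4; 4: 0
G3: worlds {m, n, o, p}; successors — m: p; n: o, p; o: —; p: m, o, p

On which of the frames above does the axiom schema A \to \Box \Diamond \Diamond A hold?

none

Frame correspondent (Sahlqvist): \forall x \forall z (xRz \to \exists w (x = w \wedge z R^2 w)) — i.e. a generalized confluence (Geach) condition.
G1: fails — vRw but no t with v=t and wR²t.
G2: fails — 3R1 but no w with 3=w and 1R²w.
G3: fails — nRo but no w with n=w and oR²w.
Valid on no frame.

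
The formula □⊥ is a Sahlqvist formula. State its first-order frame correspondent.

Emptiness of R

□⊥ is valid iff no world has any successor (otherwise □⊥ fails at any world with one).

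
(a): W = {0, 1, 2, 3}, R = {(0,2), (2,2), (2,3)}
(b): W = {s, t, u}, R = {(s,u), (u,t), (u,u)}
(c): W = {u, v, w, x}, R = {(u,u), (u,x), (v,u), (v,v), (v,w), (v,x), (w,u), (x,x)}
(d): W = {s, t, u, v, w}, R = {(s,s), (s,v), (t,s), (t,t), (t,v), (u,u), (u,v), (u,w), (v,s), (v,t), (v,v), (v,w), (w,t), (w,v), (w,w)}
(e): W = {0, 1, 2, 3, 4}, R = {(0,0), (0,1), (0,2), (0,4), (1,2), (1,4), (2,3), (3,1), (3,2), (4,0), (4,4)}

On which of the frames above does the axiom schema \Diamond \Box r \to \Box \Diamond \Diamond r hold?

(d)

The schema corresponds to a generalized confluence (Geach) condition: \forall x \forall y \forall z ((xRy \wedge xRz) \to \exists w (yRw \wedge z R^2 w)).
(a): fails — 2R2, 2R3 but no w with 2Rw and 3R²w.
(b): fails — uRt, uRt but no w with tRw and tR²w.
(c): fails — vRw, vRx but no t with wRt and xR²t.
(d): ✓.
(e): fails — 0R2, 0R2 but no w with 2Rw and 2R²w.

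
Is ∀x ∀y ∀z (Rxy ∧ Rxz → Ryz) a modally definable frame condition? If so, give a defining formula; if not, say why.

Yes: it is the Euclidean property, defined by the 5 schema ◇p → □◇p.
Suppose ◇p→□◇p is valid. Take Rxy, Rxz and set V(p)={y}. Then ◇p at x, so □◇p at x, so ◇p at z, so some w with Rzw has p; w=y, i.e. Rzy. By symmetry of the argument, Ryz.

Definable; ◇p → □◇p defines it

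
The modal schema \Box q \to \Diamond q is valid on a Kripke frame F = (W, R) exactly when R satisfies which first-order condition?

Suppose □q→◇q is valid. At any x set V(q)=W. Then □q at x, so ◇q at x, so x has a successor.
Conversely, on a frame with seriality the schema holds at every world under every valuation.
So the correspondent is seriality.

seriality: \forall x \exists y Rxy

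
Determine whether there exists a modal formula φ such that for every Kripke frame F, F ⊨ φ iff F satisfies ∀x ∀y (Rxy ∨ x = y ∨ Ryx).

Not modally definable

If a class were modally definable it would be closed under disjoint unions (Goldblatt–Thomason).
Take 3 disjoint single-world reflexive frames: each is trivially connected, but their disjoint union has 3 worlds with no edge between distinct components, so it is not connected.
So no modal formula (or set of formulas) defines exactly the connected frames.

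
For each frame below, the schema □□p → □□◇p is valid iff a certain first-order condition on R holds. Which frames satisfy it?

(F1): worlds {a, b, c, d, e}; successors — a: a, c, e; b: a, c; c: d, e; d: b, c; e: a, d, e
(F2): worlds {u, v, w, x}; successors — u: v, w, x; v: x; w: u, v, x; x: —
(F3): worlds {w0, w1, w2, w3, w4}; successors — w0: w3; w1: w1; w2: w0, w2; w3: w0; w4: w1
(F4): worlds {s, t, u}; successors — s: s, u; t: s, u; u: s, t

(F1), (F4)

This is the axiom for a generalized confluence (Geach) condition; its first-order frame correspondent is ∀x ∀z (xR²z → ∃w (xR²w ∧ zRw)).
(F1): holds.
(F2): fails — uR²x but no t with uR²t and xRt.
(F3): fails — w0R²w0 but no w with w0R²w and w0Rw.
(F4): holds.
Valid on: (F1), (F4).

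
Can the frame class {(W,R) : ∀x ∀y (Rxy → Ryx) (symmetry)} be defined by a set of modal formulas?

This is a Sahlqvist condition; the B axiom q → □◇q defines it.

Definable; q → □◇q defines it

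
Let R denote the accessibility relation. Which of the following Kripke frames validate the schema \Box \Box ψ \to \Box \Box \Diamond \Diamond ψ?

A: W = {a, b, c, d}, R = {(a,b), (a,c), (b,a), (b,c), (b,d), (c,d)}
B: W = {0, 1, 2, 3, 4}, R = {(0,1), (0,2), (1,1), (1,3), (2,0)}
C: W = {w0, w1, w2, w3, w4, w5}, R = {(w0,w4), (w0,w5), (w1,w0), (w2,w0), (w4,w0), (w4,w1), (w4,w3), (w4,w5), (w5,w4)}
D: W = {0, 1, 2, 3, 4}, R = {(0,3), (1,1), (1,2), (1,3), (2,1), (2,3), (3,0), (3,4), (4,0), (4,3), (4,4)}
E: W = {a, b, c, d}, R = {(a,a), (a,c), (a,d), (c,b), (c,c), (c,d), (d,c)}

D

The schema corresponds to a generalized confluence (Geach) condition: \forall x \forall z (x R^2 z \to \exists w (x R^2 w \wedge z R^2 w)).
A: fails — aR²c but no w with aR²w and cR²w.
B: fails — 0R²3 but no w with 0R²w and 3R²w.
C: fails — w0R²w3 but no w with w0R²w and w3R²w.
D: condition met.
E: fails — aR²b but no w with aR²w and bR²w.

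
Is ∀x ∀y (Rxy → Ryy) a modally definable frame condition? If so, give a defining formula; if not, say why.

Definable; □(□p → p) defines it

Yes: it is shift-reflexivity, defined by the T□ schema □(□p → p).
Suppose □(□p→p) is valid. Take Rxy and set V(p)={w : Ryw}. Then at y, □p holds; since □(□p→p) at x, □p→p at y, so p at y, i.e. Ryy.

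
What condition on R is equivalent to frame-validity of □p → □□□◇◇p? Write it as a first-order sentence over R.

This is a Sahlqvist (Geach-type) schema ◇^0□^1p → □^3◇^2p.
First-order correspondent: ∀x ∀z (xR³z → ∃w (xRw ∧ zR²w)).

∀x ∀z (xR³z → ∃w (xRw ∧ zR²w))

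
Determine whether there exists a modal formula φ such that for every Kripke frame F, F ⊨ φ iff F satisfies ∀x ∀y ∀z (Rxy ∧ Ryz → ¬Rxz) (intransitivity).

No

Any modally definable frame class is closed under surjective bounded morphisms.
The 5-cycle (worlds s,t,u,v,w with s→t→u→v→w→s) is intransitive. Mapping every world to a single reflexive point • is a surjective bounded morphism; the reflexive point is not intransitive (R••∧R•• but R••).
So no modal formula (or set of formulas) defines exactly the intransitive frames.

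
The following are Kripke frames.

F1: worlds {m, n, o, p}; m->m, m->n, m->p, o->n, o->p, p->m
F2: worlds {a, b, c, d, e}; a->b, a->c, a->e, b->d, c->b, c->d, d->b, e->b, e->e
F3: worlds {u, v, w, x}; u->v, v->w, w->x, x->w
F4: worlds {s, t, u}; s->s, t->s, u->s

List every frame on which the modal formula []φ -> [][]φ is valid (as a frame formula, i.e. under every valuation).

Frame correspondent (Sahlqvist): forall x forall y forall z (Rxy & Ryz -> Rxz) — i.e. transitivity.
F1: fails — Rop and Rpm but not Rom.
F2: fails — Reb and Rbd but not Red.
F3: fails — Ruv and Rvw but not Ruw.
F4: holds.

F4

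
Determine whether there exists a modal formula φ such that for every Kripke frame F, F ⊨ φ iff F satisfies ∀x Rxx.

Yes: it is reflexivity, defined by the T schema □r → r.
Suppose □r→r is valid. At any x set V(r)={w : Rxw}. Then □r holds at x, so r holds at x, i.e. Rxx.

Yes — defined by □r → r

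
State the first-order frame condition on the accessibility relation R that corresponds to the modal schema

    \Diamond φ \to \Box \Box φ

This is a Sahlqvist (Geach-type) schema ◇^1□^0φ → □^2◇^0φ.
Minimal-valuation argument: fix x; take any y with xR^1y and any z with xR^2z. Set V(φ) to the set of worlds R-reachable from y in exactly 0 steps. Then □^0φ holds at y, so the antecedent holds at x; validity forces ◇^0φ at z, giving a w with zR^0w and yR^0w.
First-order correspondent: \forall x \forall y \forall z ((xRy \wedge x R^2 z) \to \exists w (y = w \wedge z = w)).

\forall x \forall y \forall z ((xRy \wedge x R^2 z) \to \exists w (y = w \wedge z = w))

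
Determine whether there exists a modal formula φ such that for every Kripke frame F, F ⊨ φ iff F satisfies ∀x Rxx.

This is a Sahlqvist condition; the T axiom □p → p defines it.
Suppose □p→p is valid. At any x set V(p)={w : Rxw}. Then □p holds at x, so p holds at x, i.e. Rxx.

Yes, by □p → p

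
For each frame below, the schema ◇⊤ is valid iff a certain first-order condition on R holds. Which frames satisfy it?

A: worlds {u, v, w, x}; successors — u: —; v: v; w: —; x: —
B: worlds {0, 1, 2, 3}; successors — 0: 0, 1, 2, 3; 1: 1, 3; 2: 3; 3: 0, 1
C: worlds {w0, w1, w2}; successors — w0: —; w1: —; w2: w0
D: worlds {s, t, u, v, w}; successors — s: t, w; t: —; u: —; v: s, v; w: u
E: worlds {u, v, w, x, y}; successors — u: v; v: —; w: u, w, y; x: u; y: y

Frame correspondent (Sahlqvist): ∀x ∃y Rxy — i.e. seriality.
A: fails — world u has no successor.
B: holds.
C: fails — world w0 has no successor.
D: fails — world t has no successor.
E: fails — world v has no successor.
Valid on: B.

B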